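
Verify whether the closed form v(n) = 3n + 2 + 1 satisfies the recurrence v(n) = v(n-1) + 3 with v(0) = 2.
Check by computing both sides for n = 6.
From the recurrence with v(0) = 2:
  v(0) = 2, v(1) = 5, v(2) = 8, v(3) = 11, v(4) = 14, v(5) = 17, v(6) = 20
  so the recurrence gives v(6) = 20.
From the proposed closed form v(n) = 3n + 2 + 1:
  v(6) = 21.
The recurrence gives 20 but the closed form gives 21, so the closed form does not satisfy the recurrence.

No, the closed form is incorrect.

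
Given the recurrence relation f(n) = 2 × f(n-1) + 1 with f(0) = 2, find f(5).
Computing step by step:
f(0) = 2
f(1) = 2 × 2 + 1 = 5
f(2) = 2 × 5 + 1 = 11
f(3) = 2 × 11 + 1 = 23
f(4) = 2 × 23 + 1 = 47
f(5) = 2 × 47 + 1 = 95

95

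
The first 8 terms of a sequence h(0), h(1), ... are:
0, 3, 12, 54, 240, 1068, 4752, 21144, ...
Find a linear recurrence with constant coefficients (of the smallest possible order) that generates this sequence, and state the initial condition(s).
Look for the lowest-order linear relation among consecutive terms.
Observation: h(n) - 4·h(n-1) - (2)·h(n-2) = 0 holds for the shown terms, and no order-1 relation h(n) = α·h(n-1) + β fits.
Check at n=3: 4·12 + (2)·3 = 54. ✓

h(n) = 4h(n-1) + 2h(n-2), h(0) = 0, h(1) = 3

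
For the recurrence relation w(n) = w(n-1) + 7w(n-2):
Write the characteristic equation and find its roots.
Substitute w(n) = rⁿ and divide through by rⁿ⁻²: r² - r - 7 = 0
Discriminant: 1² + 4·7 = 29, not a perfect square, so by the quadratic formula r = (1 ± √29)/2.
General solution: w(n) = A·r₁ⁿ + B·r₂ⁿ where r₁,r₂ = (1 ± √29)/2

Characteristic: r² - r - 7 = 0, Roots: r = (1 ± √29)/2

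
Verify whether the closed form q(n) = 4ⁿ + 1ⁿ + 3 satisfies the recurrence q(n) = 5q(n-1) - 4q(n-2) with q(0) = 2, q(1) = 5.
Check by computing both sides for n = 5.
From the recurrence with q(0) = 2, q(1) = 5:
  q(0) = 2, q(1) = 5, q(2) = 17, q(3) = 65, q(4) = 257, q(5) = 1025
  so the recurrence gives q(5) = 1025.
From the proposed closed form q(n) = 4ⁿ + 1ⁿ + 3:
  q(5) = 1028.
The recurrence gives 1025 but the closed form gives 1028, so the closed form does not satisfy the recurrence.

No, the closed form is incorrect.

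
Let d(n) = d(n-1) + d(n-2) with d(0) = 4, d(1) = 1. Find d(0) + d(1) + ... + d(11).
Computing the sequence terms: 4, 1, 5, 6, 11, 17, 28, 45, 73, 118, 191, 309
Adding these values together:

808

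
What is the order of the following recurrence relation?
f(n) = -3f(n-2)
The order is the largest lag k for which f(n-k) appears. Here the deepest term is f(n-2), so the order is 2.

Order 2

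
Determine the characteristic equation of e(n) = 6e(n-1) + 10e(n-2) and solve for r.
Substitute e(n) = rⁿ and divide through by rⁿ⁻²: r² - 6r - 10 = 0
Discriminant: 6² + 4·10 = 76, not a perfect square, so by the quadratic formula r = (6 ± √76)/2.
General solution: e(n) = A·r₁ⁿ + B·r₂ⁿ where r₁,r₂ = (6 ± √76)/2

Characteristic: r² - 6r - 10 = 0, Roots: r = (6 ± √76)/2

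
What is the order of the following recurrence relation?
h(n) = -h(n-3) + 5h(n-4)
The order is the largest lag k for which h(n-k) appears. Here the deepest term is h(n-4), so the order is 4.

Order 4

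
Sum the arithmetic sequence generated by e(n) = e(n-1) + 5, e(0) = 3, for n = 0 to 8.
Computing the sequence terms: 3, 8, 13, 18, 23, 28, 33, 38, 43
Adding these values together:

207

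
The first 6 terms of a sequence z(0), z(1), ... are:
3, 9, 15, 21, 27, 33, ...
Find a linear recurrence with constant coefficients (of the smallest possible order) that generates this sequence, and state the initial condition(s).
Look for the lowest-order linear relation among consecutive terms.
Observation: consecutive differences are constant (= 6).
Check at n=2: 1·9 + 6 = 15. ✓

z(n) = z(n-1) + 6, z(0) = 3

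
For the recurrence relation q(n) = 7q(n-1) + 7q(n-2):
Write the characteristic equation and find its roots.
Substitute q(n) = rⁿ and divide through by rⁿ⁻²: r² - 7r - 7 = 0
Discriminant: 7² + 4·7 = 77, not a perfect square, so by the quadratic formula r = (7 ± √77)/2.
General solution: q(n) = A·r₁ⁿ + B·r₂ⁿ where r₁,r₂ = (7 ± √77)/2

Characteristic: r² - 7r - 7 = 0, Roots: r = (7 ± √77)/2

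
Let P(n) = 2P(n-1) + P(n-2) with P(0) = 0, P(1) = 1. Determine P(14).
Computing the sequence terms:
0, 1, 2, 5, 12, 29, 70, 169, 408, 985, 2378, 5741, 13860, 33461, 80782

80782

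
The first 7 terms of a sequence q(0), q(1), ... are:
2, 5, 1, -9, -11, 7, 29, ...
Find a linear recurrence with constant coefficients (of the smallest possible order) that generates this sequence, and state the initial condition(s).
Look for the lowest-order linear relation among consecutive terms.
Observation: q(n) - 1·q(n-1) - (-2)·q(n-2) = 0 holds for the shown terms, and no order-1 relation q(n) = α·q(n-1) + β fits.
Check at n=3: 1·1 + (-2)·5 = -9. ✓

q(n) = q(n-1) - 2q(n-2), q(0) = 2, q(1) = 5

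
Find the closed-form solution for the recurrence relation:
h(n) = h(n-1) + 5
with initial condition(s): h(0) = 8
Recurrence: h(n) = h(n-1) + 5, initial: h(0) = 8.
Each step adds 5, so h(n) = h(0) + 5n = 5n + 8.

h(n) = 5n + 8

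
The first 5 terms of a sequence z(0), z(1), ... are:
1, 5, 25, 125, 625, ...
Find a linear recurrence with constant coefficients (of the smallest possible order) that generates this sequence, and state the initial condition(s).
Look for the lowest-order linear relation among consecutive terms.
Observation: each term is 5× the previous.
Check at n=2: 5·5 = 25. ✓

z(n) = 5 × z(n-1), z(0) = 1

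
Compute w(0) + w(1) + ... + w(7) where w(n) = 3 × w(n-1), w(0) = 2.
Computing the sequence terms: 2, 6, 18, 54, 162, 486, 1458, 4374
Adding these values together:

6560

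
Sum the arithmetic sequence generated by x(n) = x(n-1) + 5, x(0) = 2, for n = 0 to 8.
Computing the sequence terms: 2, 7, 12, 17, 22, 27, 32, 37, 42
Adding these values together:

198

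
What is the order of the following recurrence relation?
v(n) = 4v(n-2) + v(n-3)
The order is the largest lag k for which v(n-k) appears. Here the deepest term is v(n-3), so the order is 3.

Order 3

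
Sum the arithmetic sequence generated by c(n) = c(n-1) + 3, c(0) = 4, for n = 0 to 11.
Computing the sequence terms: 4, 7, 10, 13, 16, 19, 22, 25, 28, 31, 34, 37
Adding these values together:

246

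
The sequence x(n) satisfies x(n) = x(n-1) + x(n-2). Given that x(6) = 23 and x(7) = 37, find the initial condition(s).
Work backwards using x(k) = x(k+2) - x(k+1):
x(5) = x(7) - x(6) = 37 - 23 = 14
x(4) = x(6) - x(5) = 23 - 14 = 9
x(3) = x(5) - x(4) = 14 - 9 = 5
x(2) = x(4) - x(3) = 9 - 5 = 4
x(1) = x(3) - x(2) = 5 - 4 = 1
x(0) = x(2) - x(1) = 4 - 1 = 3

x(0) = 3, x(1) = 1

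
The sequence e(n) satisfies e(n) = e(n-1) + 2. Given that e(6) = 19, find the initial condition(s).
e(6) = e(0) + 6·2, so e(0) = 19 - 12 = 7.

e(0) = 7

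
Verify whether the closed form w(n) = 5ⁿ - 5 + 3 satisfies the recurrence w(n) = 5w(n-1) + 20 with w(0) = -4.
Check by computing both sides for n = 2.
From the recurrence with w(0) = -4:
  w(0) = -4, w(1) = 0, w(2) = 20
  so the recurrence gives w(2) = 20.
From the proposed closed form w(n) = 5ⁿ - 5 + 3:
  w(2) = 23.
The recurrence gives 20 but the closed form gives 23, so the closed form does not satisfy the recurrence.

No, the closed form is incorrect.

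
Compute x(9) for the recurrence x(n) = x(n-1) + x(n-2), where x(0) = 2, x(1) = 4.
Computing the sequence terms:
2, 4, 6, 10, 16, 26, 42, 68, 110, 178

178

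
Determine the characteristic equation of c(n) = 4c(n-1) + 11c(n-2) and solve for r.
Substitute c(n) = rⁿ and divide through by rⁿ⁻²: r² - 4r - 11 = 0
Discriminant: 4² + 4·11 = 60, not a perfect square, so by the quadratic formula r = (4 ± √60)/2.
General solution: c(n) = A·r₁ⁿ + B·r₂ⁿ where r₁,r₂ = (4 ± √60)/2

Characteristic: r² - 4r - 11 = 0, Roots: r = (4 ± √60)/2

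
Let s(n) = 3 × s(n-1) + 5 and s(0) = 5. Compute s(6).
Computing step by step:
s(0) = 5
s(1) = 3 × 5 + 5 = 20
s(2) = 3 × 20 + 5 = 65
s(3) = 3 × 65 + 5 = 200
s(4) = 3 × 200 + 5 = 605
s(5) = 3 × 605 + 5 = 1820
s(6) = 3 × 1820 + 5 = 5465

5465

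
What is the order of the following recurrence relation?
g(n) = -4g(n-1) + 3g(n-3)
The order is the largest lag k for which g(n-k) appears. Here the deepest term is g(n-3), so the order is 3.

Order 3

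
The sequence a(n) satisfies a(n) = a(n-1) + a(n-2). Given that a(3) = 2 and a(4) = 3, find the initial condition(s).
Work backwards using a(k) = a(k+2) - a(k+1):
a(2) = a(4) - a(3) = 3 - 2 = 1
a(1) = a(3) - a(2) = 2 - 1 = 1
a(0) = a(2) - a(1) = 1 - 1 = 0

a(0) = 0, a(1) = 1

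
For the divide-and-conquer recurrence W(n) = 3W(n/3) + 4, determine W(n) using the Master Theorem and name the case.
Master Theorem template: W(n) = a·W(n/b) + f(n).
Here: a=3, b=3, f(n)=4
Compute log_b(a) = log_3(3) = 1.
f(n) = 4 = O(n^(1-ε)) with ε = 1. Case 1: W(n) = Θ(n^log_b(a)) = Θ(n).

Case 1: W(n) = Θ(n)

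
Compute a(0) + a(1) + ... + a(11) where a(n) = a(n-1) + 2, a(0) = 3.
Computing the sequence terms: 3, 5, 7, 9, 11, 13, 15, 17, 19, 21, 23, 25
Adding these values together:

168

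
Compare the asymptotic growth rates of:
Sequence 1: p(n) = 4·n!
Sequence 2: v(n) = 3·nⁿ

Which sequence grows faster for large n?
Comparing growth rates:
Growth-rate hierarchy: log n ≺ any polynomial ≺ any exponential cⁿ (c>1) ≺ n! ≺ nⁿ.
super-exponential nⁿ dominates factorial asymptotically.

v(n) grows faster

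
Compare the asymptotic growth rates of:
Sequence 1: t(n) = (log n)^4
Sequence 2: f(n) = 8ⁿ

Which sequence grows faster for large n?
Comparing growth rates:
Growth-rate hierarchy: log n ≺ any polynomial ≺ any exponential cⁿ (c>1) ≺ n! ≺ nⁿ.
exponential base 8 dominates polylogarithmic (log n)^4 asymptotically.

f(n) grows faster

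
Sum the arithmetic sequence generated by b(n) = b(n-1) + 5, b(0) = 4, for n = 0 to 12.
Computing the sequence terms: 4, 9, 14, 19, 24, 29, 34, 39, 44, 49, 54, 59, 64
Adding these values together:

442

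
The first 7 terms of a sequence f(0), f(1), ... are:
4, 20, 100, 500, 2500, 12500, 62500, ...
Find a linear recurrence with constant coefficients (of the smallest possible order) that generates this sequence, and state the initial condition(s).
Look for the lowest-order linear relation among consecutive terms.
Observation: each term is 5× the previous.
Check at n=2: 5·20 = 100. ✓

f(n) = 5 × f(n-1), f(0) = 4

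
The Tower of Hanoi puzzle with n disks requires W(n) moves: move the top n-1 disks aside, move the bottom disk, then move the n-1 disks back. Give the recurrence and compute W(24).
Moving n disks = move the top n-1 disks aside (W(n-1) moves) + move the largest disk (1 move) + move the n-1 disks back on top (W(n-1) moves), so W(n) = 2W(n-1) + 1, with W(1) = 1 (a single disk takes one move).
First terms: 1, 3, 7, 15, 31, 63, … — each is one less than a power of 2. Indeed W(n) + 1 = 2(W(n-1) + 1) with W(1) + 1 = 2, so W(n) + 1 = 2ⁿ and W(n) = 2ⁿ - 1.
Hence W(24) = 2^24 - 1 = 16777216 - 1 = 16777215.

W(n) = 2W(n-1) + 1, W(1) = 1; W(24) = 16777215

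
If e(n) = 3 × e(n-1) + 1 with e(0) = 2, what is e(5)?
Computing step by step:
e(0) = 2
e(1) = 3 × 2 + 1 = 7
e(2) = 3 × 7 + 1 = 22
e(3) = 3 × 22 + 1 = 67
e(4) = 3 × 67 + 1 = 202
e(5) = 3 × 202 + 1 = 607

607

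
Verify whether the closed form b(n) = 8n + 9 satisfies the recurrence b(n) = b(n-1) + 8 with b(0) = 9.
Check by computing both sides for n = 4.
From the recurrence with b(0) = 9:
  b(0) = 9, b(1) = 17, b(2) = 25, b(3) = 33, b(4) = 41
  so the recurrence gives b(4) = 41.
From the proposed closed form b(n) = 8n + 9:
  b(4) = 41.
Both sides give 41 at n = 4, and the initial condition(s) match, so the closed form is consistent.

Yes, the closed form is correct.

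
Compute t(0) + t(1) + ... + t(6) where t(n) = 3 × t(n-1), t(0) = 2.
Computing the sequence terms: 2, 6, 18, 54, 162, 486, 1458
Adding these values together:

2186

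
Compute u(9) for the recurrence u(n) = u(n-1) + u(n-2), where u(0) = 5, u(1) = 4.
Computing the sequence terms:
5, 4, 9, 13, 22, 35, 57, 92, 149, 241

241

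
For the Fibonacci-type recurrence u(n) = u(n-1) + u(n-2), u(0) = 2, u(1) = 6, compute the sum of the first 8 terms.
Computing the sequence terms: 2, 6, 8, 14, 22, 36, 58, 94
Adding these values together:

240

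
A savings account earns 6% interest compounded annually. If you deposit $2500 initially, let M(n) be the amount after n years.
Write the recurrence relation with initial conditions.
Each year the balance grows by 6%, i.e. is multiplied by 1 + 6/100 = 1.06, so M(n) = 1.06 × M(n-1). The initial deposit gives M(0) = 2500.
Unrolling gives the closed form M(n) = 2500 × (1.06)ⁿ.

M(n) = 1.06 × M(n-1), M(0) = 2500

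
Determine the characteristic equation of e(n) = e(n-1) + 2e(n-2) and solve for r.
Substitute e(n) = rⁿ and divide through by rⁿ⁻²: r² - r - 2 = 0
Factor: (r - 2)(r + 1) = 0, so r = 2, -1.
General solution: e(n) = A·2ⁿ + B·(-1)ⁿ

Characteristic: r² - r - 2 = 0, Roots: r = 2, -1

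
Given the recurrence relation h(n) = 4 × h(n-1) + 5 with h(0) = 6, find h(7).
Computing step by step:
h(0) = 6
h(1) = 4 × 6 + 5 = 29
h(2) = 4 × 29 + 5 = 121
h(3) = 4 × 121 + 5 = 489
h(4) = 4 × 489 + 5 = 1961
h(5) = 4 × 1961 + 5 = 7849
h(6) = 4 × 7849 + 5 = 31401
h(7) = 4 × 31401 + 5 = 125609

125609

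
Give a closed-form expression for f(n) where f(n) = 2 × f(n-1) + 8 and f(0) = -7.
Recurrence: f(n) = 2 × f(n-1) + 8, initial: f(0) = -7.
Try f(n) = A·2ⁿ + C. Substituting: A·2ⁿ + C = 2(A·2ⁿ⁻¹ + C) + 8 = A·2ⁿ + 2C + 8, so C = 2C + 8, giving C = -8. Then f(0) = A - 8 = -7 gives A = 1.

f(n) = 2ⁿ - 8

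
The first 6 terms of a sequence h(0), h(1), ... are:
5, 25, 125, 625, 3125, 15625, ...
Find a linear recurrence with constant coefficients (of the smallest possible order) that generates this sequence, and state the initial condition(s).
Look for the lowest-order linear relation among consecutive terms.
Observation: each term is 5× the previous.
Check at n=2: 5·25 = 125. ✓

h(n) = 5 × h(n-1), h(0) = 5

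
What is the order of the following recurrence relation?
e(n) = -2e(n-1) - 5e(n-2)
The order is the largest lag k for which e(n-k) appears. Here the deepest term is e(n-2), so the order is 2.

Order 2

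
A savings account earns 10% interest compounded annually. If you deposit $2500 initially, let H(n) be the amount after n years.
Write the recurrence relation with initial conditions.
Each year the balance grows by 10%, i.e. is multiplied by 1 + 10/100 = 1.1, so H(n) = 1.1 × H(n-1). The initial deposit gives H(0) = 2500.
Unrolling gives the closed form H(n) = 2500 × (1.1)ⁿ.

H(n) = 1.1 × H(n-1), H(0) = 2500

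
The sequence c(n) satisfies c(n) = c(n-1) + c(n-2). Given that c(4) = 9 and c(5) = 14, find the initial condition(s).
Work backwards using c(k) = c(k+2) - c(k+1):
c(3) = c(5) - c(4) = 14 - 9 = 5
c(2) = c(4) - c(3) = 9 - 5 = 4
c(1) = c(3) - c(2) = 5 - 4 = 1
c(0) = c(2) - c(1) = 4 - 1 = 3

c(0) = 3, c(1) = 1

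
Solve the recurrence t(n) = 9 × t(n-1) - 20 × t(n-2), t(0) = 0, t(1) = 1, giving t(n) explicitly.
Recurrence: t(n) = 9 × t(n-1) - 20 × t(n-2), initial: t(0) = 0, t(1) = 1.
Characteristic equation: r² - 9r + 20 = 0, which factors as (r - 5)(r - 4) = 0, so r = 5, 4. General solution t(n) = A·5ⁿ + B·4ⁿ. From t(0) = 0: A + B = 0. From t(1) = 1: 5A + 4B = 1. Solving gives A = 1, B = -1.

t(n) = 5ⁿ - 4ⁿ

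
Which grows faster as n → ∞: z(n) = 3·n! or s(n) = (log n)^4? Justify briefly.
Comparing growth rates:
Growth-rate hierarchy: log n ≺ any polynomial ≺ any exponential cⁿ (c>1) ≺ n! ≺ nⁿ.
factorial dominates polylogarithmic (log n)^4 asymptotically.

z(n) grows faster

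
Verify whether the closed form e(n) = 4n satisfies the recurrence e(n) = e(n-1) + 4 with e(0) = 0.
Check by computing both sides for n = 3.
From the recurrence with e(0) = 0:
  e(0) = 0, e(1) = 4, e(2) = 8, e(3) = 12
  so the recurrence gives e(3) = 12.
From the proposed closed form e(n) = 4n:
  e(3) = 12.
Both sides give 12 at n = 3, and the initial condition(s) match, so the closed form is consistent.

Yes, the closed form is correct.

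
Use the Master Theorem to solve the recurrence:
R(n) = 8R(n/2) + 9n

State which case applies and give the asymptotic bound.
Master Theorem template: R(n) = a·R(n/b) + f(n).
Here: a=8, b=2, f(n)=9n
Compute log_b(a) = log_2(8) = 3.
f(n) = 9n = O(n^(3-ε)) with ε = 2. Case 1: R(n) = Θ(n^log_b(a)) = Θ(n^3).

Case 1: R(n) = Θ(n^3)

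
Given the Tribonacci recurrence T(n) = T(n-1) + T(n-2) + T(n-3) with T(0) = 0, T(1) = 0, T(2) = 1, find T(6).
Computing the sequence terms:
0, 0, 1, 1, 2, 4, 7

7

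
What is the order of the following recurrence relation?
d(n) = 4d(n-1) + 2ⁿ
The order is the largest lag k for which d(n-k) appears. Here the deepest term is d(n-1) (the 2ⁿ term is non-homogeneous and does not affect the order), so the order is 1.

Order 1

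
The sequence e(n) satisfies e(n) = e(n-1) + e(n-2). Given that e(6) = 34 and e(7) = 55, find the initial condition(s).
Work backwards using e(k) = e(k+2) - e(k+1):
e(5) = e(7) - e(6) = 55 - 34 = 21
e(4) = e(6) - e(5) = 34 - 21 = 13
e(3) = e(5) - e(4) = 21 - 13 = 8
e(2) = e(4) - e(3) = 13 - 8 = 5
e(1) = e(3) - e(2) = 8 - 5 = 3
e(0) = e(2) - e(1) = 5 - 3 = 2

e(0) = 2, e(1) = 3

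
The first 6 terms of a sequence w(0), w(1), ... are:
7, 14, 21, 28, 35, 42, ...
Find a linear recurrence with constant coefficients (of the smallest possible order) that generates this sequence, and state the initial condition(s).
Look for the lowest-order linear relation among consecutive terms.
Observation: consecutive differences are constant (= 7).
Check at n=2: 1·14 + 7 = 21. ✓

w(n) = w(n-1) + 7, w(0) = 7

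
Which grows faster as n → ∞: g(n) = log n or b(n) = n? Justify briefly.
Comparing growth rates:
Growth-rate hierarchy: log n ≺ any polynomial ≺ any exponential cⁿ (c>1) ≺ n! ≺ nⁿ.
polynomial degree 1 dominates logarithmic asymptotically.

b(n) grows faster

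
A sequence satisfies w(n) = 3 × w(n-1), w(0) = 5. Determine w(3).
Computing step by step:
w(0) = 5
w(1) = 3 × 5 = 15
w(2) = 3 × 15 = 45
w(3) = 3 × 45 = 135

135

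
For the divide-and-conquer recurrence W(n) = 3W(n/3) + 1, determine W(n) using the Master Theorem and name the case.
Master Theorem template: W(n) = a·W(n/b) + f(n).
Here: a=3, b=3, f(n)=1
Compute log_b(a) = log_3(3) = 1.
f(n) = 1 = O(n^(1-ε)) with ε = 1. Case 1: W(n) = Θ(n^log_b(a)) = Θ(n).

Case 1: W(n) = Θ(n)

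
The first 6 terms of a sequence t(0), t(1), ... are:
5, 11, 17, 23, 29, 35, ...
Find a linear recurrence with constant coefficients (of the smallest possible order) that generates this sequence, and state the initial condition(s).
Look for the lowest-order linear relation among consecutive terms.
Observation: consecutive differences are constant (= 6).
Check at n=2: 1·11 + 6 = 17. ✓

t(n) = t(n-1) + 6, t(0) = 5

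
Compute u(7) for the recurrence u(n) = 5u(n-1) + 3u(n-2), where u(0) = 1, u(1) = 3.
Computing the sequence terms:
1, 3, 18, 99, 549, 3042, 16857, 93411

93411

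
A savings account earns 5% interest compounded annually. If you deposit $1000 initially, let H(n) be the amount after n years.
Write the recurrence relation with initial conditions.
Each year the balance grows by 5%, i.e. is multiplied by 1 + 5/100 = 1.05, so H(n) = 1.05 × H(n-1). The initial deposit gives H(0) = 1000.
Unrolling gives the closed form H(n) = 1000 × (1.05)ⁿ.

H(n) = 1.05 × H(n-1), H(0) = 1000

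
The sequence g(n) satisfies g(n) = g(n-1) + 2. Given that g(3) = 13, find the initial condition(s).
g(3) = g(0) + 3·2, so g(0) = 13 - 6 = 7.

g(0) = 7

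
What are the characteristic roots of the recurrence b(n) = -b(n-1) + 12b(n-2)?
Substitute b(n) = rⁿ and divide through by rⁿ⁻²: r² + r - 12 = 0
Factor: (r - 3)(r + 4) = 0, so r = 3, -4.
General solution: b(n) = A·3ⁿ + B·(-4)ⁿ

Characteristic: r² + r - 12 = 0, Roots: r = 3, -4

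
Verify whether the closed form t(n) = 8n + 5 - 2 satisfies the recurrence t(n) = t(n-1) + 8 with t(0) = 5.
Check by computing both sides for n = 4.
From the recurrence with t(0) = 5:
  t(0) = 5, t(1) = 13, t(2) = 21, t(3) = 29, t(4) = 37
  so the recurrence gives t(4) = 37.
From the proposed closed form t(n) = 8n + 5 - 2:
  t(4) = 35.
The recurrence gives 37 but the closed form gives 35, so the closed form does not satisfy the recurrence.

No, the closed form is incorrect.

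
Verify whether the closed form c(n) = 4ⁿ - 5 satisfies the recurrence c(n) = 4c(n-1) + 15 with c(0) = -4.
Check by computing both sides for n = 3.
From the recurrence with c(0) = -4:
  c(0) = -4, c(1) = -1, c(2) = 11, c(3) = 59
  so the recurrence gives c(3) = 59.
From the proposed closed form c(n) = 4ⁿ - 5:
  c(3) = 59.
Both sides give 59 at n = 3, and the initial condition(s) match, so the closed form is consistent.

Yes, the closed form is correct.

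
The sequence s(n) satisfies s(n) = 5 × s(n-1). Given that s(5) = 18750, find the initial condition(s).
In general s(n) = 5ⁿ · s(0). At n = 5: s(0) = s(5) / 5^5 = 18750 / 3125 = 6.

s(0) = 6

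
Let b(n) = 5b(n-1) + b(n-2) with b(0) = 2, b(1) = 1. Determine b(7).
Computing the sequence terms:
2, 1, 7, 36, 187, 971, 5042, 26181

26181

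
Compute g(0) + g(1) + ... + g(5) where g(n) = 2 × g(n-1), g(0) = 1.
Computing the sequence terms: 1, 2, 4, 8, 16, 32
Adding these values together:

63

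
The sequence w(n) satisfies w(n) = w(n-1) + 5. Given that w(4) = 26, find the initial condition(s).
w(4) = w(0) + 4·5, so w(0) = 26 - 20 = 6.

w(0) = 6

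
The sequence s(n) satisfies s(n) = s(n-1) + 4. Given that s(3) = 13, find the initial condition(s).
s(3) = s(0) + 3·4, so s(0) = 13 - 12 = 1.

s(0) = 1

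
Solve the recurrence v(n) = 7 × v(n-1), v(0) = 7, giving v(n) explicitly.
Recurrence: v(n) = 7 × v(n-1), initial: v(0) = 7.
Each term is 7 times the previous, so this is geometric with ratio 7. After n steps: v(n) = v(0)·7ⁿ = 7·7ⁿ.

v(n) = 7·7ⁿ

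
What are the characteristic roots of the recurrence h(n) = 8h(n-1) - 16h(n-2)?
Substitute h(n) = rⁿ and divide through by rⁿ⁻²: r² - 8r + 16 = 0
Factor: (r - 4)² = 0, so r = 4 (double root).
General solution: h(n) = (A + Bn)·4ⁿ

Characteristic: r² - 8r + 16 = 0, Roots: r = 4 (double root)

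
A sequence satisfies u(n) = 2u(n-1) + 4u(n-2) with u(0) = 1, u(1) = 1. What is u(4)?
Computing the sequence terms:
1, 1, 6, 16, 56

56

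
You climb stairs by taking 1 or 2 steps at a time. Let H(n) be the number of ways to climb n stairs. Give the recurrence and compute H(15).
Condition on the size of the last step (1 to 2): before it there were n-1, …, n-2 stairs climbed, and these cases are disjoint, so H(n) = H(n-1) + H(n-2) (Fibonacci-type sequence).
Initial conditions by direct count (compositions of i into parts ≤ 2): H(1) = 1; H(2) = 2.
Iterating the recurrence: H(3) = 3, H(4) = 5, H(5) = 8, H(6) = 13, H(7) = 21, H(8) = 34, H(9) = 55, H(10) = 89, H(11) = 144, H(12) = 233, H(13) = 377, H(14) = 610, H(15) = 987.

H(n) = H(n-1) + H(n-2), H(1) = 1, H(2) = 2; H(15) = 987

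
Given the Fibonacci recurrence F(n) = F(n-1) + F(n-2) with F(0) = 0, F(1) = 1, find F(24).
Computing the sequence terms:
0, 1, 1, 2, 3, 5, 8, 13, 21, 34, 55, 89, 144, 233, 377, 610, 987, 1597, 2584, 4181, 6765, 10946, 17711, 28657, 46368

46368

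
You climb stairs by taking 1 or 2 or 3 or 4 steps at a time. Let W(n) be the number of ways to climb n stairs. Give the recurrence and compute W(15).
Condition on the size of the last step (1 to 4): before it there were n-1, …, n-4 stairs climbed, and these cases are disjoint, so W(n) = W(n-1) + W(n-2) + W(n-3) + W(n-4) (order-4 linear recurrence).
Initial conditions by direct count (compositions of i into parts ≤ 4): W(1) = 1; W(2) = 2; W(3) = 4; W(4) = 8.
Iterating the recurrence: W(5) = 15, W(6) = 29, W(7) = 56, W(8) = 108, W(9) = 208, W(10) = 401, W(11) = 773, W(12) = 1490, W(13) = 2872, W(14) = 5536, W(15) = 10671.

W(n) = W(n-1) + W(n-2) + W(n-3) + W(n-4), W(1) = 1, W(2) = 2, W(3) = 4, W(4) = 8; W(15) = 10671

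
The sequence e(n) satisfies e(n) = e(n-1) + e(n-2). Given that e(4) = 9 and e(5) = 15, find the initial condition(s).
Work backwards using e(k) = e(k+2) - e(k+1):
e(3) = e(5) - e(4) = 15 - 9 = 6
e(2) = e(4) - e(3) = 9 - 6 = 3
e(1) = e(3) - e(2) = 6 - 3 = 3
e(0) = e(2) - e(1) = 3 - 3 = 0

e(0) = 0, e(1) = 3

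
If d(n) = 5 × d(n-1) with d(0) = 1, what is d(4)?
Computing step by step:
d(0) = 1
d(1) = 5 × 1 = 5
d(2) = 5 × 5 = 25
d(3) = 5 × 25 = 125
d(4) = 5 × 125 = 625

625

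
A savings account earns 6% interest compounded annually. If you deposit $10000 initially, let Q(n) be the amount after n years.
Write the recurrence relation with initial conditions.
Each year the balance grows by 6%, i.e. is multiplied by 1 + 6/100 = 1.06, so Q(n) = 1.06 × Q(n-1). The initial deposit gives Q(0) = 10000.
Unrolling gives the closed form Q(n) = 10000 × (1.06)ⁿ.

Q(n) = 1.06 × Q(n-1), Q(0) = 10000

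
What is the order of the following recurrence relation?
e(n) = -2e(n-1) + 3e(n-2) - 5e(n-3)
The order is the largest lag k for which e(n-k) appears. Here the deepest term is e(n-3), so the order is 3.

Order 3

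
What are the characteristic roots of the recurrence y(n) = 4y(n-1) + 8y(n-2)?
Substitute y(n) = rⁿ and divide through by rⁿ⁻²: r² - 4r - 8 = 0
Discriminant: 4² + 4·8 = 48, not a perfect square, so by the quadratic formula r = (4 ± √48)/2.
General solution: y(n) = A·r₁ⁿ + B·r₂ⁿ where r₁,r₂ = (4 ± √48)/2

Characteristic: r² - 4r - 8 = 0, Roots: r = (4 ± √48)/2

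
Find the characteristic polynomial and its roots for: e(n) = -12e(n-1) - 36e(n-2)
Substitute e(n) = rⁿ and divide through by rⁿ⁻²: r² + 12r + 36 = 0
Factor: (r + 6)² = 0, so r = -6 (double root).
General solution: e(n) = (A + Bn)·(-6)ⁿ

Characteristic: r² + 12r + 36 = 0, Roots: r = -6 (double root)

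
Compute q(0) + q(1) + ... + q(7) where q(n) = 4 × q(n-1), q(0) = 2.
Computing the sequence terms: 2, 8, 32, 128, 512, 2048, 8192, 32768
Adding these values together:

43690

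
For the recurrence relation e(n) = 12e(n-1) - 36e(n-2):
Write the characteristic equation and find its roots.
Substitute e(n) = rⁿ and divide through by rⁿ⁻²: r² - 12r + 36 = 0
Factor: (r - 6)² = 0, so r = 6 (double root).
General solution: e(n) = (A + Bn)·6ⁿ

Characteristic: r² - 12r + 36 = 0, Roots: r = 6 (double root)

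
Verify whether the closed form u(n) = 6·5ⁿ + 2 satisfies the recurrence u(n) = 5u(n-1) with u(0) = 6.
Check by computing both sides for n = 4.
From the recurrence with u(0) = 6:
  u(0) = 6, u(1) = 30, u(2) = 150, u(3) = 750, u(4) = 3750
  so the recurrence gives u(4) = 3750.
From the proposed closed form u(n) = 6·5ⁿ + 2:
  u(4) = 3752.
The recurrence gives 3750 but the closed form gives 3752, so the closed form does not satisfy the recurrence.

No, the closed form is incorrect.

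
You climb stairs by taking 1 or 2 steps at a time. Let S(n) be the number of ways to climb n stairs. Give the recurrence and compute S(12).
Condition on the size of the last step (1 to 2): before it there were n-1, …, n-2 stairs climbed, and these cases are disjoint, so S(n) = S(n-1) + S(n-2) (Fibonacci-type sequence).
Initial conditions by direct count (compositions of i into parts ≤ 2): S(1) = 1; S(2) = 2.
Iterating the recurrence: S(3) = 3, S(4) = 5, S(5) = 8, S(6) = 13, S(7) = 21, S(8) = 34, S(9) = 55, S(10) = 89, S(11) = 144, S(12) = 233.

S(n) = S(n-1) + S(n-2), S(1) = 1, S(2) = 2; S(12) = 233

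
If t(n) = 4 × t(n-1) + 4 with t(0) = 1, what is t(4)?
Computing step by step:
t(0) = 1
t(1) = 4 × 1 + 4 = 8
t(2) = 4 × 8 + 4 = 36
t(3) = 4 × 36 + 4 = 148
t(4) = 4 × 148 + 4 = 596

596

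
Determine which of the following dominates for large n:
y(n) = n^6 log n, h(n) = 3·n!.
Comparing growth rates:
Growth-rate hierarchy: log n ≺ any polynomial ≺ any exponential cⁿ (c>1) ≺ n! ≺ nⁿ.
factorial dominates polynomial degree 6 (with log factor) asymptotically.

h(n) grows faster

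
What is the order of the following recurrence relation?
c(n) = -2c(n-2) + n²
The order is the largest lag k for which c(n-k) appears. Here the deepest term is c(n-2) (the n² term is non-homogeneous and does not affect the order), so the order is 2.

Order 2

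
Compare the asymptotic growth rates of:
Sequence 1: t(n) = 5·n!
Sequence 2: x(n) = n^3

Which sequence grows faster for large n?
Comparing growth rates:
Growth-rate hierarchy: log n ≺ any polynomial ≺ any exponential cⁿ (c>1) ≺ n! ≺ nⁿ.
factorial dominates polynomial degree 3 asymptotically.

t(n) grows faster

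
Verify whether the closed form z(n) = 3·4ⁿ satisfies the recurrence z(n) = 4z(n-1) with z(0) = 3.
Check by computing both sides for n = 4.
From the recurrence with z(0) = 3:
  z(0) = 3, z(1) = 12, z(2) = 48, z(3) = 192, z(4) = 768
  so the recurrence gives z(4) = 768.
From the proposed closed form z(n) = 3·4ⁿ:
  z(4) = 768.
Both sides give 768 at n = 4, and the initial condition(s) match, so the closed form is consistent.

Yes, the closed form is correct.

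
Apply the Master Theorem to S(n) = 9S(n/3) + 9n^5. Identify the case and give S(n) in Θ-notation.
Master Theorem template: S(n) = a·S(n/b) + f(n).
Here: a=9, b=3, f(n)=9n^5
Compute log_b(a) = log_3(9) = 2.
f(n) = 9n^5 = Ω(n^(2+ε)) with ε = 3, and the regularity condition holds (a·f(n/b) = (a/b^5)·f(n) with a/b^5 = 3^-3 < 1). Case 3: S(n) = Θ(f(n)) = Θ(n^5).

Case 3: S(n) = Θ(n^5)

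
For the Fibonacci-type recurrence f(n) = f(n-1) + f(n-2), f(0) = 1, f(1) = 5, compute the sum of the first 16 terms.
Computing the sequence terms: 1, 5, 6, 11, 17, 28, 45, 73, 118, 191, 309, 500, 809, 1309, 2118, 3427
Adding these values together:

8967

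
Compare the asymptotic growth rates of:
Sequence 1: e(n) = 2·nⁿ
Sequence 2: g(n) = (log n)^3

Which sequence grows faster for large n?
Comparing growth rates:
Growth-rate hierarchy: log n ≺ any polynomial ≺ any exponential cⁿ (c>1) ≺ n! ≺ nⁿ.
super-exponential nⁿ dominates polylogarithmic (log n)^3 asymptotically.

e(n) grows faster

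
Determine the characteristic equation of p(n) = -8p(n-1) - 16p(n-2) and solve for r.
Substitute p(n) = rⁿ and divide through by rⁿ⁻²: r² + 8r + 16 = 0
Factor: (r + 4)² = 0, so r = -4 (double root).
General solution: p(n) = (A + Bn)·(-4)ⁿ

Characteristic: r² + 8r + 16 = 0, Roots: r = -4 (double root)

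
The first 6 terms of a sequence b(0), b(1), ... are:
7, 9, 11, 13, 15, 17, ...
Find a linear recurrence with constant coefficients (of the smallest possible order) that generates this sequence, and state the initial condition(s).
Look for the lowest-order linear relation among consecutive terms.
Observation: consecutive differences are constant (= 2).
Check at n=2: 1·9 + 2 = 11. ✓

b(n) = b(n-1) + 2, b(0) = 7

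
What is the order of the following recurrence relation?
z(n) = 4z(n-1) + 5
The order is the largest lag k for which z(n-k) appears. Here the deepest term is z(n-1) (the 5 term is non-homogeneous and does not affect the order), so the order is 1.

Order 1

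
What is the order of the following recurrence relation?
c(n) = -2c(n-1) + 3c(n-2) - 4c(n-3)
The order is the largest lag k for which c(n-k) appears. Here the deepest term is c(n-3), so the order is 3.

Order 3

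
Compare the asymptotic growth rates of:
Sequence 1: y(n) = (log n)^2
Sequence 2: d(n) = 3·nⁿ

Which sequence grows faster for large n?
Comparing growth rates:
Growth-rate hierarchy: log n ≺ any polynomial ≺ any exponential cⁿ (c>1) ≺ n! ≺ nⁿ.
super-exponential nⁿ dominates polylogarithmic (log n)^2 asymptotically.

d(n) grows faster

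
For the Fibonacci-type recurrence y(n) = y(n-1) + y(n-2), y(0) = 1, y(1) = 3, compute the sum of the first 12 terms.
Computing the sequence terms: 1, 3, 4, 7, 11, 18, 29, 47, 76, 123, 199, 322
Adding these values together:

840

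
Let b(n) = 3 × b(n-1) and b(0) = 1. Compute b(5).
Computing step by step:
b(0) = 1
b(1) = 3 × 1 = 3
b(2) = 3 × 3 = 9
b(3) = 3 × 9 = 27
b(4) = 3 × 27 = 81
b(5) = 3 × 81 = 243

243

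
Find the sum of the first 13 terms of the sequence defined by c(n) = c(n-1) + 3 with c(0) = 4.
Computing the sequence terms: 4, 7, 10, 13, 16, 19, 22, 25, 28, 31, 34, 37, 40
Adding these values together:

286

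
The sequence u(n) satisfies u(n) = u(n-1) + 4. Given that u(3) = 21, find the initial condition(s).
u(3) = u(0) + 3·4, so u(0) = 21 - 12 = 9.

u(0) = 9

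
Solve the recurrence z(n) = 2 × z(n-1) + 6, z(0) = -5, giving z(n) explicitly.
Recurrence: z(n) = 2 × z(n-1) + 6, initial: z(0) = -5.
Try z(n) = A·2ⁿ + C. Substituting: A·2ⁿ + C = 2(A·2ⁿ⁻¹ + C) + 6 = A·2ⁿ + 2C + 6, so C = 2C + 6, giving C = -6. Then z(0) = A - 6 = -5 gives A = 1.

z(n) = 2ⁿ - 6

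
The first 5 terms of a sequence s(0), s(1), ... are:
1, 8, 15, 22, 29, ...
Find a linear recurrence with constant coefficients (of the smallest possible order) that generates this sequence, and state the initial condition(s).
Look for the lowest-order linear relation among consecutive terms.
Observation: consecutive differences are constant (= 7).
Check at n=2: 1·8 + 7 = 15. ✓

s(n) = s(n-1) + 7, s(0) = 1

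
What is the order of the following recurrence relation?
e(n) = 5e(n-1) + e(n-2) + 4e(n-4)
The order is the largest lag k for which e(n-k) appears. Here the deepest term is e(n-4), so the order is 4.

Order 4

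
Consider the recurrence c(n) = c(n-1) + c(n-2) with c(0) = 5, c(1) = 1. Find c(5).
Computing the sequence terms:
5, 1, 6, 7, 13, 20

20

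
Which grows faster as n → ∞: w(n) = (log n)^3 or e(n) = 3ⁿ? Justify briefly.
Comparing growth rates:
Growth-rate hierarchy: log n ≺ any polynomial ≺ any exponential cⁿ (c>1) ≺ n! ≺ nⁿ.
exponential base 3 dominates polylogarithmic (log n)^3 asymptotically.

e(n) grows faster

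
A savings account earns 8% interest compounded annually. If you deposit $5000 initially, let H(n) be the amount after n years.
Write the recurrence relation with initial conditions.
Each year the balance grows by 8%, i.e. is multiplied by 1 + 8/100 = 1.08, so H(n) = 1.08 × H(n-1). The initial deposit gives H(0) = 5000.
Unrolling gives the closed form H(n) = 5000 × (1.08)ⁿ.

H(n) = 1.08 × H(n-1), H(0) = 5000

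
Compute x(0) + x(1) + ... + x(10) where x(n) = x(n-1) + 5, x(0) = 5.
Computing the sequence terms: 5, 10, 15, 20, 25, 30, 35, 40, 45, 50, 55
Adding these values together:

330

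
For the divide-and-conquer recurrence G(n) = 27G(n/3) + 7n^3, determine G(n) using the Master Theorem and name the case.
Master Theorem template: G(n) = a·G(n/b) + f(n).
Here: a=27, b=3, f(n)=7n^3
Compute log_b(a) = log_3(27) = 3.
f(n) = 7n^3 = Θ(n^3). Case 2: G(n) = Θ(n^3 log n).

Case 2: G(n) = Θ(n^3 log n)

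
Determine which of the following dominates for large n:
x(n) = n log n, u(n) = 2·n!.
Comparing growth rates:
Growth-rate hierarchy: log n ≺ any polynomial ≺ any exponential cⁿ (c>1) ≺ n! ≺ nⁿ.
factorial dominates polynomial degree 1 (with log factor) asymptotically.

u(n) grows faster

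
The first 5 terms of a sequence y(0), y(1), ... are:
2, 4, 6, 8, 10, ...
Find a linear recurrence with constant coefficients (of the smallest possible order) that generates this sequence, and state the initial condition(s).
Look for the lowest-order linear relation among consecutive terms.
Observation: consecutive differences are constant (= 2).
Check at n=2: 1·4 + 2 = 6. ✓

y(n) = y(n-1) + 2, y(0) = 2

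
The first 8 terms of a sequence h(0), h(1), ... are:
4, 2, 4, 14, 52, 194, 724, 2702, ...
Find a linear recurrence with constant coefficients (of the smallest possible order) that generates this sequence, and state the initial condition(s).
Look for the lowest-order linear relation among consecutive terms.
Observation: h(n) - 4·h(n-1) - (-1)·h(n-2) = 0 holds for the shown terms, and no order-1 relation h(n) = α·h(n-1) + β fits.
Check at n=3: 4·4 + (-1)·2 = 14. ✓

h(n) = 4h(n-1) - h(n-2), h(0) = 4, h(1) = 2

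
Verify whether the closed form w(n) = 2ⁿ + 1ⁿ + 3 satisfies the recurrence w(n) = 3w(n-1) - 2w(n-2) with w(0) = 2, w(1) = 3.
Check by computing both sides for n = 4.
From the recurrence with w(0) = 2, w(1) = 3:
  w(0) = 2, w(1) = 3, w(2) = 5, w(3) = 9, w(4) = 17
  so the recurrence gives w(4) = 17.
From the proposed closed form w(n) = 2ⁿ + 1ⁿ + 3:
  w(4) = 20.
The recurrence gives 17 but the closed form gives 20, so the closed form does not satisfy the recurrence.

No, the closed form is incorrect.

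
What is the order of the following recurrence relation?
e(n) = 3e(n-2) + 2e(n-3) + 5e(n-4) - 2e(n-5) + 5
The order is the largest lag k for which e(n-k) appears. Here the deepest term is e(n-5) (the 5 term is non-homogeneous and does not affect the order), so the order is 5.

Order 5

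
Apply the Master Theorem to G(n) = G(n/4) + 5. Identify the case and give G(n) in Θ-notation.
Master Theorem template: G(n) = a·G(n/b) + f(n).
Here: a=1, b=4, f(n)=5
Compute log_b(a) = log_4(1) = 0.
f(n) = 5 = Θ(1). Case 2: G(n) = Θ(log n).

Case 2: G(n) = Θ(log n)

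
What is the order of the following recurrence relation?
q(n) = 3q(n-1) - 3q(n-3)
The order is the largest lag k for which q(n-k) appears. Here the deepest term is q(n-3), so the order is 3.

Order 3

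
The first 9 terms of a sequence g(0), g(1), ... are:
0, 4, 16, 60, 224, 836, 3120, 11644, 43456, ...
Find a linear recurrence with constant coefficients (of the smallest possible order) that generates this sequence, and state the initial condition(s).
Look for the lowest-order linear relation among consecutive terms.
Observation: g(n) - 4·g(n-1) - (-1)·g(n-2) = 0 holds for the shown terms, and no order-1 relation g(n) = α·g(n-1) + β fits.
Check at n=3: 4·16 + (-1)·4 = 60. ✓

g(n) = 4g(n-1) - g(n-2), g(0) = 0, g(1) = 4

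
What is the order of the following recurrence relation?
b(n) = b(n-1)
The order is the largest lag k for which b(n-k) appears. Here the deepest term is b(n-1), so the order is 1.

Order 1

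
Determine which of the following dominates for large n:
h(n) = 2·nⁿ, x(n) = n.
Comparing growth rates:
Growth-rate hierarchy: log n ≺ any polynomial ≺ any exponential cⁿ (c>1) ≺ n! ≺ nⁿ.
super-exponential nⁿ dominates polynomial degree 1 asymptotically.

h(n) grows faster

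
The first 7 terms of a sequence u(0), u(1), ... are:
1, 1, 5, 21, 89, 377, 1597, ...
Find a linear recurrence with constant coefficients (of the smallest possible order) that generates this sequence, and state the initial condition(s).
Look for the lowest-order linear relation among consecutive terms.
Observation: u(n) - 4·u(n-1) - (1)·u(n-2) = 0 holds for the shown terms, and no order-1 relation u(n) = α·u(n-1) + β fits.
Check at n=3: 4·5 + (1)·1 = 21. ✓

u(n) = 4u(n-1) + u(n-2), u(0) = 1, u(1) = 1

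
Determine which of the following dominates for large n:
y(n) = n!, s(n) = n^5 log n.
Comparing growth rates:
Growth-rate hierarchy: log n ≺ any polynomial ≺ any exponential cⁿ (c>1) ≺ n! ≺ nⁿ.
factorial dominates polynomial degree 5 (with log factor) asymptotically.

y(n) grows faster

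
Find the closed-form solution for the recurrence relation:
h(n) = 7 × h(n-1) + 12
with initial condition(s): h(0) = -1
Recurrence: h(n) = 7 × h(n-1) + 12, initial: h(0) = -1.
Try h(n) = A·7ⁿ + C. Substituting: A·7ⁿ + C = 7(A·7ⁿ⁻¹ + C) + 12 = A·7ⁿ + 7C + 12, so C = 7C + 12, giving C = -2. Then h(0) = A - 2 = -1 gives A = 1.

h(n) = 7ⁿ - 2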